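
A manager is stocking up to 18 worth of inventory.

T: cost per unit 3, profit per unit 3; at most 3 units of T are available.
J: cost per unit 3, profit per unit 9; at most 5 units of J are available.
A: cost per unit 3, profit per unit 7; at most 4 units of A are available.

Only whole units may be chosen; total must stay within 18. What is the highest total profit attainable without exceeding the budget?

J has the best ratio (9/3); taking only J gives at most 5×9 = 45 (stopped by the supply cap of 5).
Mixing does better — 5×J and 1×A: cost 18 ≤ 18, profit 5·9 + 1·7 = 52.

52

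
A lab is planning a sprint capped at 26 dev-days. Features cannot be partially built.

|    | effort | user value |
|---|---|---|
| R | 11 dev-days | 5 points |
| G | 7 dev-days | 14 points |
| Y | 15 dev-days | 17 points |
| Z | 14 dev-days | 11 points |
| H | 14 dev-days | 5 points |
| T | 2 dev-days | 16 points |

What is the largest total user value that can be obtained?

Allowing fractional choices, the relaxed optimum would be about 48.6, but features are indivisible.
R + G + T: effort 11 + 7 + 2 = 20 ≤ 26, user value 5 + 14 + 16 = 35.
G + Y + T: effort 7 + 15 + 2 = 24 ≤ 26, user value 14 + 17 + 16 = 47.
G + Z + T: effort 7 + 14 + 2 = 23 ≤ 26, user value 14 + 11 + 16 = 41.
Best is G, Y, and T with total user value 47.

47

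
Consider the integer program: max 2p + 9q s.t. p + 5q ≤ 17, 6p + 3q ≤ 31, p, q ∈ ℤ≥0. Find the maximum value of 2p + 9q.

Relaxing integrality, the LP optimum is 31.37 at (p,q) = (3.85, 2.63), which is not an integer point.
(p,q)=(2,3) is feasible, giving 31.
(p,q)=(1,3) is feasible, giving 29.
The best lattice point is (2,3), giving 31.

31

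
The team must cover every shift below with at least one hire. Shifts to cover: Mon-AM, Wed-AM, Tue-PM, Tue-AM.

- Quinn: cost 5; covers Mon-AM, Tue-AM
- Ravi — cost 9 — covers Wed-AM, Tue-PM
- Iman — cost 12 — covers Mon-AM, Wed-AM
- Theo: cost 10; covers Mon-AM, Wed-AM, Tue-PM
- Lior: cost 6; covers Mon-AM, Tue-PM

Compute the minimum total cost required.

14

Choose Quinn and Ravi: together they cover Mon-AM, Wed-AM, Tue-PM, Tue-AM — every shift.
Total cost: 5 + 9 = 14.
No cover costs less than 14.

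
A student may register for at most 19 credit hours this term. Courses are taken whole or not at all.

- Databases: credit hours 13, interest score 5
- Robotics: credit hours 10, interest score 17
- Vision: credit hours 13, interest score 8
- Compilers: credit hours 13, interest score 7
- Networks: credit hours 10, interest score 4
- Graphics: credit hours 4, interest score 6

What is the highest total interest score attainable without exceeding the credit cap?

Allowing fractional choices, the relaxed optimum would be about 26.1, but courses are indivisible.
Vision + Graphics: credit hours 13 + 4 = 17 ≤ 19, interest score 8 + 6 = 14.
Robotics: credit hours 10 ≤ 19, interest score 17.
Robotics + Graphics: credit hours 10 + 4 = 14 ≤ 19, interest score 17 + 6 = 23.
Best is Robotics and Graphics with total interest score 23.

23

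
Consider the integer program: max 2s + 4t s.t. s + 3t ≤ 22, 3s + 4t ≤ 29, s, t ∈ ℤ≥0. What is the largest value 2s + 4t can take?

28

Relaxing integrality, the LP optimum is 29.00 at (s,t) = (0, 7.25), which is not an integer point.
(s,t)=(0,7): 1·0+3·7=21≤22, 3·0+4·7=28≤29, objective 28.
(s,t)=(1,6): 1·1+3·6=19≤22, 3·1+4·6=27≤29, objective 26.
(s,t)=(0,6): 1·0+3·6=18≤22, 3·0+4·6=24≤29, objective 24.
No feasible integer point exceeds 28.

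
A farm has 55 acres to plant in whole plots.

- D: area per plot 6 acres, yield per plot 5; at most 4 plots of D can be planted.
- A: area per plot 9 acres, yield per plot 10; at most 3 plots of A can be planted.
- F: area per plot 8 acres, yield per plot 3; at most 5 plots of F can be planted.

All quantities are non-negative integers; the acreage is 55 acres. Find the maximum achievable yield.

50

This is a bounded integer knapsack.
A has the best ratio (10/9); taking only A gives at most 3×10 = 30 (stopped by the supply cap of 3).
Mixing does better — 4×D and 3×A: area 51 ≤ 55, yield 4·5 + 3·10 = 50.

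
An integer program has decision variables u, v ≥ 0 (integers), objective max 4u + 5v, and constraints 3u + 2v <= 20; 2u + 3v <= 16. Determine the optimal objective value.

30

Relaxing integrality, the LP optimum is 30.40 at (u,v) = (5.6, 1.6), which is not an integer point.
(u,v)=(5,2): 3·5+2·2=19≤20, 2·5+3·2=16≤16, objective 30.
(u,v)=(6,1): 3·6+2·1=20≤20, 2·6+3·1=15≤16, objective 29.
No feasible integer point exceeds 30.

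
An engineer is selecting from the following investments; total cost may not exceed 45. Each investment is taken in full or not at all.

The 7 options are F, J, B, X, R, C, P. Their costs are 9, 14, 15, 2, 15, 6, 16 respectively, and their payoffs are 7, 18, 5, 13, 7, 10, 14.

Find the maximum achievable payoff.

55

F + J + X + P: cost 9 + 14 + 2 + 16 = 41 ≤ 45, payoff 7 + 18 + 13 + 14 = 52.
J + X + C + P: cost 14 + 2 + 6 + 16 = 38 ≤ 45, payoff 18 + 13 + 10 + 14 = 55.
F + J + C + P: cost 9 + 14 + 6 + 16 = 45 ≤ 45, payoff 7 + 18 + 10 + 14 = 49.
Best is J, X, C, and P with total payoff 55.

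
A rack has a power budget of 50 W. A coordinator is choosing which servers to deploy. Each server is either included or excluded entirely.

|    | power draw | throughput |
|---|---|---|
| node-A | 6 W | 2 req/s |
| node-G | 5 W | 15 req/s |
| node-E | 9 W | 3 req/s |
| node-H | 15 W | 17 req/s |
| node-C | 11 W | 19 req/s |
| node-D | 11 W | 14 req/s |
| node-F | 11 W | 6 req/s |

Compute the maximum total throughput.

67

node-A + node-G + node-H + node-C + node-D: power draw 6 + 5 + 15 + 11 + 11 = 48 ≤ 50, throughput 2 + 15 + 17 + 19 + 14 = 67.
node-G + node-H + node-C + node-D: power draw 5 + 15 + 11 + 11 = 42 ≤ 50, throughput 15 + 17 + 19 + 14 = 65.
Best is node-A, node-G, node-H, node-C, and node-D with total throughput 67.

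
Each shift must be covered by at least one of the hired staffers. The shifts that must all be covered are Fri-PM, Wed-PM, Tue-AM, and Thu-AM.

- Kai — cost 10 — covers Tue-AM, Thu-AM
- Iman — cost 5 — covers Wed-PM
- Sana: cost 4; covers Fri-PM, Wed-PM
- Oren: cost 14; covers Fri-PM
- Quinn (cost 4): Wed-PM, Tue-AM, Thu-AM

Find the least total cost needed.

Choose Sana and Quinn: together they cover Fri-PM, Wed-PM, Tue-AM, Thu-AM — every shift.
Total cost: 4 + 4 = 8.
No cover costs less than 8.

8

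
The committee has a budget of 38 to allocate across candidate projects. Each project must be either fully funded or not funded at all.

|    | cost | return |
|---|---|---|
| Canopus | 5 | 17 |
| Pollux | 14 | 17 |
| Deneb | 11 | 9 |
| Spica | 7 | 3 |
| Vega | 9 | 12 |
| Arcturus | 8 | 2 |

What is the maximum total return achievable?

49

This is a 0-1 knapsack instance.
Take Canopus, Pollux, Spica, and Vega: cost 5 + 14 + 7 + 9 = 35 ≤ 38, return 17 + 17 + 3 + 12 = 49.
No other feasible combination does better.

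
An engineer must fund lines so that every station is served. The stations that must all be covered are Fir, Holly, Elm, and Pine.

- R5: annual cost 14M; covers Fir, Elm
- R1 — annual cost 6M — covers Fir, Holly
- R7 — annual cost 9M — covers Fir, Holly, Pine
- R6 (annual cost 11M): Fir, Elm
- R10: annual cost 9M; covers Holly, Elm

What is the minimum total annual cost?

This is an integer covering problem.
The greedy cost-per-new-station heuristic would pick R1, R7, and R10 for 24, but a cheaper cover exists.
Choose R7 and R10: together they cover Fir, Holly, Elm, Pine — every station.
Total annual cost: 9 + 9 = 18.
No cover costs less than 18.

18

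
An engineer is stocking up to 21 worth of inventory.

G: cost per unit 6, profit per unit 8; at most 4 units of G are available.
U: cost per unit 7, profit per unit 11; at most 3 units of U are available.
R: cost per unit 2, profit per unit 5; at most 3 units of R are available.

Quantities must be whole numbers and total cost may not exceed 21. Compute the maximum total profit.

37

Take 2×U and 3×R: cost 20 ≤ 21, profit 2·11 + 3·5 = 37.
R has the best ratio (5/2) and is taken to its limit of 3; remaining capacity is filled optimally with the others.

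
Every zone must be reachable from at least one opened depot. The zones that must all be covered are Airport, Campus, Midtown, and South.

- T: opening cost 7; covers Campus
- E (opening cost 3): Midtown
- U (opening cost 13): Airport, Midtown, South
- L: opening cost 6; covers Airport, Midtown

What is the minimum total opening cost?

This is a weighted set-cover instance.
Choose T and U: together they cover Airport, Campus, Midtown, South — every zone.
Total opening cost: 7 + 13 = 20.

20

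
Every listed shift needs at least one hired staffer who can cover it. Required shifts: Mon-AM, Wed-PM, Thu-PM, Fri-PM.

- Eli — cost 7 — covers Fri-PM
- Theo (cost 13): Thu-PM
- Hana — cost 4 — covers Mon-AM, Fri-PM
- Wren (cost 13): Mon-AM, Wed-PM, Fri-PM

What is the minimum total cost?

The greedy cost-per-new-shift heuristic would pick Hana, Theo, and Wren for 30, but a cheaper cover exists.
Choose Theo and Wren: together they cover Mon-AM, Wed-PM, Thu-PM, Fri-PM — every shift.
Total cost: 13 + 13 = 26.
No cover costs less than 26.

26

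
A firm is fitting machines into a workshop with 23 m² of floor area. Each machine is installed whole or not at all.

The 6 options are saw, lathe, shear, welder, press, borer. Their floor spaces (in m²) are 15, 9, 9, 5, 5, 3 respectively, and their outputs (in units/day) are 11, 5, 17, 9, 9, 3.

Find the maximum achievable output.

38

Allowing fractional choices, the relaxed optimum would be about 38.7, but machines are indivisible.
shear + welder + press + borer: floor space 9 + 5 + 5 + 3 = 22 ≤ 23, output 17 + 9 + 9 + 3 = 38.
shear + welder + press: floor space 9 + 5 + 5 = 19 ≤ 23, output 17 + 9 + 9 = 35.
lathe + shear + welder: floor space 9 + 9 + 5 = 23 ≤ 23, output 5 + 17 + 9 = 31.
Best is shear, welder, press, and borer with total output 38.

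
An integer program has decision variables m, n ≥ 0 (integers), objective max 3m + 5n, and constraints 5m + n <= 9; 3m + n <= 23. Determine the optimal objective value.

(m,n)=(0,9): 5·0+1·9=9≤9, 3·0+1·9=9≤23, objective 45.
(m,n)=(0,8): 5·0+1·8=8≤9, 3·0+1·8=8≤23, objective 40.
No feasible integer point exceeds 45.

45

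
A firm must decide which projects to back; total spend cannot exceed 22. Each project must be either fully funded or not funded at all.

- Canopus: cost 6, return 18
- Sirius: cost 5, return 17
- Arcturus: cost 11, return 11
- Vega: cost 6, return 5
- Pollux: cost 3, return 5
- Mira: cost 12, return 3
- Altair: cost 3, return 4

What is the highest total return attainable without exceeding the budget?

46

Allowing fractional choices, the relaxed optimum would be about 49.0, but projects are indivisible.
Canopus + Sirius + Arcturus: cost 6 + 5 + 11 = 22 ≤ 22, return 18 + 17 + 11 = 46.
Canopus + Sirius + Vega + Pollux: cost 6 + 5 + 6 + 3 = 20 ≤ 22, return 18 + 17 + 5 + 5 = 45.
Best is Canopus, Sirius, and Arcturus with total return 46.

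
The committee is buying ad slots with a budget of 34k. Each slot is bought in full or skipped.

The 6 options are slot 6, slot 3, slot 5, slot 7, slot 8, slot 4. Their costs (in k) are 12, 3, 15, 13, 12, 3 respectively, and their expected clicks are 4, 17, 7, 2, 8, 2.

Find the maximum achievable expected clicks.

slot 6 + slot 3 + slot 8 + slot 4: cost 12 + 3 + 12 + 3 = 30 ≤ 34, expected clicks 4 + 17 + 8 + 2 = 31.
slot 3 + slot 5 + slot 8: cost 3 + 15 + 12 = 30 ≤ 34, expected clicks 17 + 7 + 8 = 32.
slot 3 + slot 5 + slot 8 + slot 4: cost 3 + 15 + 12 + 3 = 33 ≤ 34, expected clicks 17 + 7 + 8 + 2 = 34.
Best is slot 3, slot 5, slot 8, and slot 4 with total expected clicks 34.

34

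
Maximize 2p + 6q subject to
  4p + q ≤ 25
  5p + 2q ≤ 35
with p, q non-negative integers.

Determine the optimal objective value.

102

Relaxing integrality, the LP optimum is 105.00 at (p,q) = (0, 17.5), which is not an integer point.
(p,q)=(0,17): 4·0+1·17=17≤25, 5·0+2·17=34≤35, objective 102.
(p,q)=(0,16): 4·0+1·16=16≤25, 5·0+2·16=32≤35, objective 96.
Maximum is 102 at (p,q)=(0,17).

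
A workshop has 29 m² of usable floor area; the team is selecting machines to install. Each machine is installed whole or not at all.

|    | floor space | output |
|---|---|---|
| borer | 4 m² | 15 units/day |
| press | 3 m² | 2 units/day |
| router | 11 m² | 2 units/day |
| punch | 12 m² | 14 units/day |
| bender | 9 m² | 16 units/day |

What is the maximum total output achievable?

47

Treat it as a binary knapsack problem.
borer + press + router + bender: floor space 4 + 3 + 11 + 9 = 27 ≤ 29, output 15 + 2 + 2 + 16 = 35.
borer + press + punch + bender: floor space 4 + 3 + 12 + 9 = 28 ≤ 29, output 15 + 2 + 14 + 16 = 47.
borer + punch + bender: floor space 4 + 12 + 9 = 25 ≤ 29, output 15 + 14 + 16 = 45.
Best is borer, press, punch, and bender with total output 47.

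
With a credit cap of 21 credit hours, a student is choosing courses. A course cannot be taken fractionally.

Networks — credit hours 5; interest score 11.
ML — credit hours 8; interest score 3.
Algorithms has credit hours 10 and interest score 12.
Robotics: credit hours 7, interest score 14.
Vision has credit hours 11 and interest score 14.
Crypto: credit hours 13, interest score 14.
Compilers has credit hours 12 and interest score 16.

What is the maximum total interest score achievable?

30

Take Robotics and Compilers: credit hours 7 + 12 = 19 ≤ 21, interest score 14 + 16 = 30.
No other feasible combination does better.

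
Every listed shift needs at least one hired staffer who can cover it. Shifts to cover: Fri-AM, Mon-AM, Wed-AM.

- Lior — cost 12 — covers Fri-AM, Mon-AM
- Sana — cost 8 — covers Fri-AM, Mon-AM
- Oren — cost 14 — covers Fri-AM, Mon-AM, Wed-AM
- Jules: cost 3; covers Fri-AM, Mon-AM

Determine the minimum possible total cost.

Oren alone covers Fri-AM, Mon-AM, Wed-AM — every shift.
Total cost: 14.

14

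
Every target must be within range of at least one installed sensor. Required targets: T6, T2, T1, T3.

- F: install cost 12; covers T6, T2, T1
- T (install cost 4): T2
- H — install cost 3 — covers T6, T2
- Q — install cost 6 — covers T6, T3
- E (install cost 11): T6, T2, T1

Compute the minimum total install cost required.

17

This is a weighted set-cover instance.
The greedy cost-per-new-target heuristic would pick H, Q, and E for 20, but a cheaper cover exists.
Choose Q and E: together they cover T6, T2, T1, T3 — every target.
Total install cost: 6 + 11 = 17.
No cover costs less than 17.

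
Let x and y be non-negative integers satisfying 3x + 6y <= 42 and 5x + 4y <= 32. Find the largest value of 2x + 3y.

21

(x,y)=(0,7): 3·0+6·7=42≤42, 5·0+4·7=28≤32, objective 21.
(x,y)=(1,6): 3·1+6·6=39≤42, 5·1+4·6=29≤32, objective 20.
No feasible integer point exceeds 21.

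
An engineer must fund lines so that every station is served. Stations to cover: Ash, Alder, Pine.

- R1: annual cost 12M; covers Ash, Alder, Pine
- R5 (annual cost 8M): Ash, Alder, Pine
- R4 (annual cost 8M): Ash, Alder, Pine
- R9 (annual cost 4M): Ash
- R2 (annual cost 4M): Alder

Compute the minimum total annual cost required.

8

This is a weighted set-cover instance.
R5 alone covers Ash, Alder, Pine — every station.
Total annual cost: 8.
No cover costs less than 8.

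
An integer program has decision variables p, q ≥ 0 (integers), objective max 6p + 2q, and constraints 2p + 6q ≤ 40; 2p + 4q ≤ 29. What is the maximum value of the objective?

The continuous relaxation peaks at (14.5, 0) with value 87.00; rounding to a feasible lattice point costs some objective.
(p,q)=(14,0): 2·14+6·0=28≤40, 2·14+4·0=28≤29, objective 84.
(p,q)=(13,0): 2·13+6·0=26≤40, 2·13+4·0=26≤29, objective 78.
The best lattice point is (14,0), giving 84.

84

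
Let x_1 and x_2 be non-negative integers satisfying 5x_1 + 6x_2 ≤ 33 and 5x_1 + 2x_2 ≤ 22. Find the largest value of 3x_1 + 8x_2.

40

(x_1,x_2)=(0,5) is feasible, giving 40.
(x_1,x_2)=(1,4) is feasible, giving 35.
(x_1,x_2)=(0,4) is feasible, giving 32.
No feasible integer point exceeds 40.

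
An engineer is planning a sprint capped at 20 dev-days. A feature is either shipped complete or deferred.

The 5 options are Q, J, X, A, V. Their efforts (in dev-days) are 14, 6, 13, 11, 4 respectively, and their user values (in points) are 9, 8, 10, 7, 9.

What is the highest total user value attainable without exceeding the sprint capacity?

Take X and V: effort 13 + 4 = 17 ≤ 20, user value 10 + 9 = 19.
No other feasible combination does better.

19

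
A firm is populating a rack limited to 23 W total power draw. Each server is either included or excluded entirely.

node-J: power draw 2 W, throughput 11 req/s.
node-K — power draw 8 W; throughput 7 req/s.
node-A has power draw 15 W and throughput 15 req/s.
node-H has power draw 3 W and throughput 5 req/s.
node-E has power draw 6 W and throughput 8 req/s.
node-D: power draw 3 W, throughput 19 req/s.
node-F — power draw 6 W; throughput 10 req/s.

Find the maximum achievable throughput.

Treat it as a binary knapsack problem.
node-J + node-H + node-E + node-D + node-F: power draw 2 + 3 + 6 + 3 + 6 = 20 ≤ 23, throughput 11 + 5 + 8 + 19 + 10 = 53.
node-J + node-K + node-H + node-E + node-D: power draw 2 + 8 + 3 + 6 + 3 = 22 ≤ 23, throughput 11 + 7 + 5 + 8 + 19 = 50.
node-J + node-K + node-H + node-D + node-F: power draw 2 + 8 + 3 + 3 + 6 = 22 ≤ 23, throughput 11 + 7 + 5 + 19 + 10 = 52.
Best is node-J, node-H, node-E, node-D, and node-F with total throughput 53.

53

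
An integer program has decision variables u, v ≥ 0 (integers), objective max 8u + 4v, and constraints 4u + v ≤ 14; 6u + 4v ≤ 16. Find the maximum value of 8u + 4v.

20

Relaxing integrality, the LP optimum is 21.33 at (u,v) = (2.67, 0), which is not an integer point.
(u,v)=(2,1) is feasible, giving 20.
(u,v)=(1,2) is feasible, giving 16.
(u,v)=(2,0) is feasible, giving 16.
The best lattice point is (2,1), giving 20.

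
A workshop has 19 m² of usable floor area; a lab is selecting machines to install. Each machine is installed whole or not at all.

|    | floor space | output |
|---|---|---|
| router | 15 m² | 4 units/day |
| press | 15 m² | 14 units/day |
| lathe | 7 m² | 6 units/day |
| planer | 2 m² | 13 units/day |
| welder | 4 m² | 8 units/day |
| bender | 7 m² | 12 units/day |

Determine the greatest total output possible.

33

This is an integer program with binary decision variables.
Allowing fractional choices, the relaxed optimum would be about 38.6, but machines are indivisible.
planer + welder + bender: floor space 2 + 4 + 7 = 13 ≤ 19, output 13 + 8 + 12 = 33.
lathe + planer + bender: floor space 7 + 2 + 7 = 16 ≤ 19, output 6 + 13 + 12 = 31.
Best is planer, welder, and bender with total output 33.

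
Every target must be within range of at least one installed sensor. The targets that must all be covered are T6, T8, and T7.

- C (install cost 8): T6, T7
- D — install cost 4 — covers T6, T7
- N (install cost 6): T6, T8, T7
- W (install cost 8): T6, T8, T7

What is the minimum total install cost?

This is a weighted set-cover instance.
The greedy cost-per-new-target heuristic would pick D and N for 10, but a cheaper cover exists.
N alone covers T6, T8, T7 — every target.
Total install cost: 6.
No cover costs less than 6.

6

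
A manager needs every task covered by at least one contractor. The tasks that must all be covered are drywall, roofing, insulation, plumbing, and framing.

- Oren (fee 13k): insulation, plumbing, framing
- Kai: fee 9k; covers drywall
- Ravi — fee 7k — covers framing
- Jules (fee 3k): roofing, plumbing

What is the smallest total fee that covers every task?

Choose Oren, Kai, and Jules: together they cover drywall, roofing, insulation, plumbing, framing — every task.
Total fee: 13 + 9 + 3 = 25.
No cover costs less than 25.

25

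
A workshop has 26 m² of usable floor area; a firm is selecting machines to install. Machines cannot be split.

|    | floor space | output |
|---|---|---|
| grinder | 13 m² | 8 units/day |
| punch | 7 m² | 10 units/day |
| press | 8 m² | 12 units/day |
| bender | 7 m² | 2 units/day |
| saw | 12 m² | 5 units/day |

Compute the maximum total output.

Allowing fractional choices, the relaxed optimum would be about 28.8, but machines are indivisible.
punch + press + bender: floor space 7 + 8 + 7 = 22 ≤ 26, output 10 + 12 + 2 = 24.
punch + press: floor space 7 + 8 = 15 ≤ 26, output 10 + 12 = 22.
grinder + press: floor space 13 + 8 = 21 ≤ 26, output 8 + 12 = 20.
Best is punch, press, and bender with total output 24.

24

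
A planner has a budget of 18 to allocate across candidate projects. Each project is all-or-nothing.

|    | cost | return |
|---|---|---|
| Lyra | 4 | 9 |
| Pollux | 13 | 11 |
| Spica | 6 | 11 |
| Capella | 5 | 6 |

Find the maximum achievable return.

Treat it as a binary knapsack problem.
Lyra + Pollux: cost 4 + 13 = 17 ≤ 18, return 9 + 11 = 20.
Lyra + Spica: cost 4 + 6 = 10 ≤ 18, return 9 + 11 = 20.
Lyra + Spica + Capella: cost 4 + 6 + 5 = 15 ≤ 18, return 9 + 11 + 6 = 26.
Best is Lyra, Spica, and Capella with total return 26.

26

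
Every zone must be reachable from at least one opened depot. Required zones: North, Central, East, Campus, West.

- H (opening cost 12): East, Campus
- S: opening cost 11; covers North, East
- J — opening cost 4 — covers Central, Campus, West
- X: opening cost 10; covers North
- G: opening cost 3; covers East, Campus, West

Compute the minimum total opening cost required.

The greedy cost-per-new-zone heuristic would pick G, J, and X for 17, but a cheaper cover exists.
Choose S and J: together they cover North, Central, East, Campus, West — every zone.
Total opening cost: 11 + 4 = 15.
No cover costs less than 15.

15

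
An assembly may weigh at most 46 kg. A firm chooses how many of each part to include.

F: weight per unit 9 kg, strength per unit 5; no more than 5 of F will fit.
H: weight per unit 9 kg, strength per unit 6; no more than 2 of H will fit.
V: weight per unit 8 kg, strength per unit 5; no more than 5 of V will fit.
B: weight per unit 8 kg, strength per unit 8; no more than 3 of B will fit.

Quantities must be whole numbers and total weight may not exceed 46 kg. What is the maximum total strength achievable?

36

B has the best ratio (8/8); taking only B gives at most 3×8 = 24 (stopped by the supply cap of 3).
Mixing does better — 2×H and 3×B: weight 42 ≤ 46, strength 2·6 + 3·8 = 36.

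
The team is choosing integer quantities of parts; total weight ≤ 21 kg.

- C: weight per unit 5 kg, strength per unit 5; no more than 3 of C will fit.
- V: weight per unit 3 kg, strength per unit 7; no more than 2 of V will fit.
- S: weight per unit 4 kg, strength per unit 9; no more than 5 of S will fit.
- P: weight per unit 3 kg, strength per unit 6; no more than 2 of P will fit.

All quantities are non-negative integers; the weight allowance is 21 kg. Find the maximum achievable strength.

This is a bounded integer knapsack.
V has the best ratio (7/3); taking only V gives at most 2×7 = 14 (stopped by the supply cap of 2).
Mixing does better — 2×V, 3×S, and 1×P: weight 21 ≤ 21, strength 2·7 + 3·9 + 1·6 = 47.

47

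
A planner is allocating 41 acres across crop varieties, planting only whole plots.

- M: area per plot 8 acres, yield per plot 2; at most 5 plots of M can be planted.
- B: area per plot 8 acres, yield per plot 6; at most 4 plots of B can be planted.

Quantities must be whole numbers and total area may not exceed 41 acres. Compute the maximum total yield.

Take 1×M and 4×B: area 40 ≤ 41, yield 1·2 + 4·6 = 26.
B has the best ratio (6/8) and is taken to its limit of 4; remaining capacity is filled optimally with the others.

26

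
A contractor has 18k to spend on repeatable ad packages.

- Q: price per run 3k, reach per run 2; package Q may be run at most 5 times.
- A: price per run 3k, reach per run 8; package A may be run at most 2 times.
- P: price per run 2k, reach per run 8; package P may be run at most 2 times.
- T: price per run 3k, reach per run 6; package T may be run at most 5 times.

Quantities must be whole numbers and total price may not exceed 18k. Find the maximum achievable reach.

44

P has the best ratio (8/2); taking only P gives at most 2×8 = 16 (stopped by the supply cap of 2).
Mixing does better — 2×A, 2×P, and 2×T: price 16 ≤ 18, reach 2·8 + 2·8 + 2·6 = 44.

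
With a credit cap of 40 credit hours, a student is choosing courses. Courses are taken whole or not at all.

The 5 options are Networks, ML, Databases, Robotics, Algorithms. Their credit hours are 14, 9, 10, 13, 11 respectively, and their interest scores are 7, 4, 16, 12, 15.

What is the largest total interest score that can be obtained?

43

Allowing fractional choices, the relaxed optimum would be about 46.0, but courses are indivisible.
Databases + Robotics + Algorithms: credit hours 10 + 13 + 11 = 34 ≤ 40, interest score 16 + 12 + 15 = 43.
ML + Databases + Algorithms: credit hours 9 + 10 + 11 = 30 ≤ 40, interest score 4 + 16 + 15 = 35.
Networks + Databases + Algorithms: credit hours 14 + 10 + 11 = 35 ≤ 40, interest score 7 + 16 + 15 = 38.
Best is Databases, Robotics, and Algorithms with total interest score 43.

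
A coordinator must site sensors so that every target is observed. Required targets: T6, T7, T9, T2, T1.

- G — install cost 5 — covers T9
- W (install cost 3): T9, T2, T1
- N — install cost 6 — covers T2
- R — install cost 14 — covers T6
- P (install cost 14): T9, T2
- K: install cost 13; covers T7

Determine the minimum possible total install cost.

This is an integer covering problem.
Choose W, R, and K: together they cover T6, T7, T9, T2, T1 — every target.
Total install cost: 3 + 14 + 13 = 30.

30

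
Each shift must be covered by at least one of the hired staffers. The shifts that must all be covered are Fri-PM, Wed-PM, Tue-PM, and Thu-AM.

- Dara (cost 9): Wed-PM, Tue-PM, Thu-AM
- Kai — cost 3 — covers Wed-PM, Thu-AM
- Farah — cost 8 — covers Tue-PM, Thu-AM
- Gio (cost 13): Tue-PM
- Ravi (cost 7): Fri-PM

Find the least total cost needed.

16

The greedy cost-per-new-shift heuristic would pick Kai, Ravi, and Farah for 18, but a cheaper cover exists.
Choose Dara and Ravi: together they cover Fri-PM, Wed-PM, Tue-PM, Thu-AM — every shift.
Total cost: 9 + 7 = 16.
No cover costs less than 16.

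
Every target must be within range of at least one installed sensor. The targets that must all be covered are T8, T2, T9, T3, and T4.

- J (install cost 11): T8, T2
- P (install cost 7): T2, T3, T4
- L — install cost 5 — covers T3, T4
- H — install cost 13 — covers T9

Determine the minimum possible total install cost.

29

The greedy cost-per-new-target heuristic would pick P, J, and H for 31, but a cheaper cover exists.
Choose J, L, and H: together they cover T8, T2, T9, T3, T4 — every target.
Total install cost: 11 + 5 + 13 = 29.
No cover costs less than 29.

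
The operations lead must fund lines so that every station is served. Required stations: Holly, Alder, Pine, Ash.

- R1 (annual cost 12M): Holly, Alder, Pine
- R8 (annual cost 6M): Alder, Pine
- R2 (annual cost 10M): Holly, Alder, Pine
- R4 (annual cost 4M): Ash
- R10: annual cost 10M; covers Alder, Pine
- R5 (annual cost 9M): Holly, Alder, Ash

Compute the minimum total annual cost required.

14

Choose R2 and R4: together they cover Holly, Alder, Pine, Ash — every station.
Total annual cost: 10 + 4 = 14.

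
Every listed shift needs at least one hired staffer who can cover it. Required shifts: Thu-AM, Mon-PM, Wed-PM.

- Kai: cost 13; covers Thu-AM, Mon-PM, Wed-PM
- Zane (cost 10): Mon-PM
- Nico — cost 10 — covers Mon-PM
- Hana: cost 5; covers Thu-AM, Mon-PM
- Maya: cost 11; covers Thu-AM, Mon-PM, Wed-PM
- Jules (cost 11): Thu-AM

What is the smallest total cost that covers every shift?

11

This is a weighted set-cover instance.
Maya alone covers Thu-AM, Mon-PM, Wed-PM — every shift.
Total cost: 11.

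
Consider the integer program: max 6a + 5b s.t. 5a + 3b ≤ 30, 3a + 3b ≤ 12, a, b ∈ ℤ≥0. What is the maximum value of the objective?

24

(a,b)=(4,0): 5·4+3·0=20≤30, 3·4+3·0=12≤12, objective 24.
(a,b)=(3,1): 5·3+3·1=18≤30, 3·3+3·1=12≤12, objective 23.
(a,b)=(3,0): 5·3+3·0=15≤30, 3·3+3·0=9≤12, objective 18.
No feasible integer point exceeds 24.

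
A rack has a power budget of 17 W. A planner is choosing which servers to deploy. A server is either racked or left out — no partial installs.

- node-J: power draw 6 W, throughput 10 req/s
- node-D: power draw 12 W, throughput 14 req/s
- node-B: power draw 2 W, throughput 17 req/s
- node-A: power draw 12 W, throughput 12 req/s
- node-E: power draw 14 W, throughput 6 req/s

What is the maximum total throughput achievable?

Take node-D and node-B: power draw 12 + 2 = 14 ≤ 17, throughput 14 + 17 = 31.
No other feasible combination does better.

31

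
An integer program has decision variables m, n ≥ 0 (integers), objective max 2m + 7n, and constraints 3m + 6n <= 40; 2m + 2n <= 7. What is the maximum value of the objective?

The continuous relaxation peaks at (0, 3.5) with value 24.50; rounding to a feasible lattice point costs some objective.
(m,n)=(0,3): 3·0+6·3=18≤40, 2·0+2·3=6≤7, objective 21.
(m,n)=(1,2): 3·1+6·2=15≤40, 2·1+2·2=6≤7, objective 16.
(m,n)=(0,2): 3·0+6·2=12≤40, 2·0+2·2=4≤7, objective 14.
The best lattice point is (0,3), giving 21.

21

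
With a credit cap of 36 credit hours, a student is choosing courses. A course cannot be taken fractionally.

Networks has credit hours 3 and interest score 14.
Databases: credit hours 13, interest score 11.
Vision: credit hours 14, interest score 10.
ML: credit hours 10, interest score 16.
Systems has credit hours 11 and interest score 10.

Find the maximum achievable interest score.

Allowing fractional choices, the relaxed optimum would be about 50.2, but courses are indivisible.
Networks + ML + Systems: credit hours 3 + 10 + 11 = 24 ≤ 36, interest score 14 + 16 + 10 = 40.
Networks + Databases + ML: credit hours 3 + 13 + 10 = 26 ≤ 36, interest score 14 + 11 + 16 = 41.
Best is Networks, Databases, and ML with total interest score 41.

41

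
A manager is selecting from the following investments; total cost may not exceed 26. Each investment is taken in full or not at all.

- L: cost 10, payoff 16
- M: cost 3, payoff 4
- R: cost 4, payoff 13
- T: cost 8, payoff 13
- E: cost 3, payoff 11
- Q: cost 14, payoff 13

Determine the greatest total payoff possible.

This is a 0-1 knapsack instance.
L + M + R + T: cost 10 + 3 + 4 + 8 = 25 ≤ 26, payoff 16 + 4 + 13 + 13 = 46.
L + R + T + E: cost 10 + 4 + 8 + 3 = 25 ≤ 26, payoff 16 + 13 + 13 + 11 = 53.
L + M + R + E: cost 10 + 3 + 4 + 3 = 20 ≤ 26, payoff 16 + 4 + 13 + 11 = 44.
Best is L, R, T, and E with total payoff 53.

53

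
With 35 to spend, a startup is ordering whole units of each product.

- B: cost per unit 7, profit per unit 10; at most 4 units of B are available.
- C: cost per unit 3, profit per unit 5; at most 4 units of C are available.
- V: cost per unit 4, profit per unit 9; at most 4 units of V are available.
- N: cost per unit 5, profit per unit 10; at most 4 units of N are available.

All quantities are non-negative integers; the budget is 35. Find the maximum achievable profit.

72

1×C, 4×V, and 3×N: cost 34 ≤ 35, profit 1·5 + 4·9 + 3·10 = 71.
1×C, 3×V, and 4×N: cost 35 ≤ 35, profit 1·5 + 3·9 + 4·10 = 72.
Best is 72.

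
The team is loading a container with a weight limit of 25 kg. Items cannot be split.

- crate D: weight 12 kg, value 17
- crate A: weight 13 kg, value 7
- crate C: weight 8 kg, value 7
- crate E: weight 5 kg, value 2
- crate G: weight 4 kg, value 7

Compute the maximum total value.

Allowing fractional choices, the relaxed optimum would be about 31.5, but items are indivisible.
crate D + crate E + crate G: weight 12 + 5 + 4 = 21 ≤ 25, value 17 + 2 + 7 = 26.
crate D + crate C + crate G: weight 12 + 8 + 4 = 24 ≤ 25, value 17 + 7 + 7 = 31.
Best is crate D, crate C, and crate G with total value 31.

31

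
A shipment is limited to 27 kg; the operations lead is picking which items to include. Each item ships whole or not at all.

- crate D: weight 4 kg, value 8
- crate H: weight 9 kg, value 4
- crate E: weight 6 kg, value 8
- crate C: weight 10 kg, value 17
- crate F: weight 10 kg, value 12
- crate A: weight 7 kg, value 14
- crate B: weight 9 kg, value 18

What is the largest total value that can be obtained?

crate C + crate A + crate B: weight 10 + 7 + 9 = 26 ≤ 27, value 17 + 14 + 18 = 49.
crate D + crate E + crate A + crate B: weight 4 + 6 + 7 + 9 = 26 ≤ 27, value 8 + 8 + 14 + 18 = 48.
Best is crate C, crate A, and crate B with total value 49.

49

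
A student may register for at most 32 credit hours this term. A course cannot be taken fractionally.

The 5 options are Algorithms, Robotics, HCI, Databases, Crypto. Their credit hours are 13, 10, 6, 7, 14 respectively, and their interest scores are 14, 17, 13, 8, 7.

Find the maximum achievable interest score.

44

Allowing fractional choices, the relaxed optimum would be about 47.7, but courses are indivisible.
Robotics + HCI + Databases: credit hours 10 + 6 + 7 = 23 ≤ 32, interest score 17 + 13 + 8 = 38.
Algorithms + Robotics + Databases: credit hours 13 + 10 + 7 = 30 ≤ 32, interest score 14 + 17 + 8 = 39.
Algorithms + Robotics + HCI: credit hours 13 + 10 + 6 = 29 ≤ 32, interest score 14 + 17 + 13 = 44.
Best is Algorithms, Robotics, and HCI with total interest score 44.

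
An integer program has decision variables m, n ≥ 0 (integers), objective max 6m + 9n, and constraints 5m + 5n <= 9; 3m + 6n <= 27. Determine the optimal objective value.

(m,n)=(0,1) is feasible, giving 9.
(m,n)=(1,0) is feasible, giving 6.
No feasible integer point exceeds 9.

9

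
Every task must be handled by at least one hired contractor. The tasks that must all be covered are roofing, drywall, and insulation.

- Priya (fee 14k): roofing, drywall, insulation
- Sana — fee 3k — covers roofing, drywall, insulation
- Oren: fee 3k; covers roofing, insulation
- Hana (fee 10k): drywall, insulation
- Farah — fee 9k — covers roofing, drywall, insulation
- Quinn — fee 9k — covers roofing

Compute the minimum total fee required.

This is an integer covering problem.
Sana alone covers roofing, drywall, insulation — every task.
Total fee: 3.
No cover costs less than 3.

3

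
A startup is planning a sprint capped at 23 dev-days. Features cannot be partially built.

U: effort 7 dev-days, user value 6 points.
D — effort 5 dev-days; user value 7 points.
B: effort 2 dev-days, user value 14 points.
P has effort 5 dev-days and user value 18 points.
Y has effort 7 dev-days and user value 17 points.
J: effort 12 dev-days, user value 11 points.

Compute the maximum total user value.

This is a 0-1 knapsack instance.
Allowing fractional choices, the relaxed optimum would be about 59.7, but features are indivisible.
D + B + P + Y: effort 5 + 2 + 5 + 7 = 19 ≤ 23, user value 7 + 14 + 18 + 17 = 56.
U + B + P + Y: effort 7 + 2 + 5 + 7 = 21 ≤ 23, user value 6 + 14 + 18 + 17 = 55.
B + P + Y: effort 2 + 5 + 7 = 14 ≤ 23, user value 14 + 18 + 17 = 49.
Best is D, B, P, and Y with total user value 56.

56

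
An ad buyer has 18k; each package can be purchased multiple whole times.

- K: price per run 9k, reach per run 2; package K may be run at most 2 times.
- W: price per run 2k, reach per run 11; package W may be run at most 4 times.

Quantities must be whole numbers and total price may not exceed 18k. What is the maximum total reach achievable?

46

This is a bounded integer knapsack.
4×W: price 8 ≤ 18, reach 4·11 = 44.
1×K and 4×W: price 17 ≤ 18, reach 1·2 + 4·11 = 46.
Best is 46.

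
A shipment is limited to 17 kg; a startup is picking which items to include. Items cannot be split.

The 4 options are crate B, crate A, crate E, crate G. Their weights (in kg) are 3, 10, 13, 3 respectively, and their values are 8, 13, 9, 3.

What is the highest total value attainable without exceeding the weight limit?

24

crate B + crate A + crate G: weight 3 + 10 + 3 = 16 ≤ 17, value 8 + 13 + 3 = 24.
crate B + crate A: weight 3 + 10 = 13 ≤ 17, value 8 + 13 = 21.
Best is crate B, crate A, and crate G with total value 24.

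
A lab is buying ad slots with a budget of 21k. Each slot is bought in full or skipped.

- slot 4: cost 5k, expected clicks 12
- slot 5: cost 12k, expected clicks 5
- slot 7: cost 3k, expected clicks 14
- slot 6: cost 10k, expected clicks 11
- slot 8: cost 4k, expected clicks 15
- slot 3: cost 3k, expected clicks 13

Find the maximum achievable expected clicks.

Allowing fractional choices, the relaxed optimum would be about 60.6, but ad slots are indivisible.
slot 4 + slot 7 + slot 6 + slot 3: cost 5 + 3 + 10 + 3 = 21 ≤ 21, expected clicks 12 + 14 + 11 + 13 = 50.
slot 4 + slot 7 + slot 8 + slot 3: cost 5 + 3 + 4 + 3 = 15 ≤ 21, expected clicks 12 + 14 + 15 + 13 = 54.
slot 7 + slot 6 + slot 8 + slot 3: cost 3 + 10 + 4 + 3 = 20 ≤ 21, expected clicks 14 + 11 + 15 + 13 = 53.
Best is slot 4, slot 7, slot 8, and slot 3 with total expected clicks 54.

54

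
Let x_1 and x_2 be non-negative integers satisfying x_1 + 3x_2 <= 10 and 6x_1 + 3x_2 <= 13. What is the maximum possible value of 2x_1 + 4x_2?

(x_1,x_2)=(0,3) is feasible, giving 12.
(x_1,x_2)=(1,2) is feasible, giving 10.
(x_1,x_2)=(0,2) is feasible, giving 8.
No feasible integer point exceeds 12.

12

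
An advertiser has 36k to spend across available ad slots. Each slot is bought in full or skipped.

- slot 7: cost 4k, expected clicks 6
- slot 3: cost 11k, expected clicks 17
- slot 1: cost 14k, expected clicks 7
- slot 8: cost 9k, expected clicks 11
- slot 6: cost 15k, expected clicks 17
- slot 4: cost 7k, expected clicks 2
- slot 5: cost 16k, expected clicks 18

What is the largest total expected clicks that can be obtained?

46

This is an integer program with binary decision variables.
Take slot 3, slot 8, and slot 5: cost 11 + 9 + 16 = 36 ≤ 36, expected clicks 17 + 11 + 18 = 46.
No other feasible combination does better.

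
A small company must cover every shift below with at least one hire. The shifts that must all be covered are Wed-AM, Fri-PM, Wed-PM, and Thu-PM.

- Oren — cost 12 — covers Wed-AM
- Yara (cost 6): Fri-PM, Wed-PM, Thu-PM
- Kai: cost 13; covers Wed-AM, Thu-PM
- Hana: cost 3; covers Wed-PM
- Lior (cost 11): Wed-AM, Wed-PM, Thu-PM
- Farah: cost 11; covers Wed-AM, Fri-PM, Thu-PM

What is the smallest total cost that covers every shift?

14

The greedy cost-per-new-shift heuristic would pick Yara and Lior for 17, but a cheaper cover exists.
Choose Hana and Farah: together they cover Wed-AM, Fri-PM, Wed-PM, Thu-PM — every shift.
Total cost: 3 + 11 = 14.
No cover costs less than 14.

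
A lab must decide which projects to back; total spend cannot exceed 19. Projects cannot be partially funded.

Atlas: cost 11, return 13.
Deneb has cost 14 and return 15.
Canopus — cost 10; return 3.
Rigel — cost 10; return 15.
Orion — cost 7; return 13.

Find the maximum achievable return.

28

Rigel + Orion: cost 10 + 7 = 17 ≤ 19, return 15 + 13 = 28.
Canopus + Orion: cost 10 + 7 = 17 ≤ 19, return 3 + 13 = 16.
Atlas + Orion: cost 11 + 7 = 18 ≤ 19, return 13 + 13 = 26.
Best is Rigel and Orion with total return 28.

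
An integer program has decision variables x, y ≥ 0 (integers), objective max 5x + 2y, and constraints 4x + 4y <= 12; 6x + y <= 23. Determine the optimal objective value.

15

(x,y)=(3,0): 4·3+4·0=12≤12, 6·3+1·0=18≤23, objective 15.
(x,y)=(2,1): 4·2+4·1=12≤12, 6·2+1·1=13≤23, objective 12.
(x,y)=(2,0): 4·2+4·0=8≤12, 6·2+1·0=12≤23, objective 10.
No feasible integer point exceeds 15.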